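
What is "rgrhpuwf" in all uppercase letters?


Input string: 'rgrhpuwf'
Operation: convert each letter to uppercase
Mapping: 'r'->'R', 'g'->'G', 'r'->'R', 'h'->'H', 'p'->'P', 'u'->'U', 'w'->'W', 'f'->'F'
Result: RGRHPUWF


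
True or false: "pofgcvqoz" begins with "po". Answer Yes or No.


Input string: 'pofgcvqoz'
Prefix to check: 'po'
First 2 characters of input: 'po'
Match: True
Result: Yes


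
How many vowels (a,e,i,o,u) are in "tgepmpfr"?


Input string: 'tgepmpfr'
Operation: count vowels (a, e, i, o, u)
Scan: s[0]='t', s[1]='g', s[2]='e' (vowel), s[3]='p', s[4]='m', s[5]='p', s[6]='f', s[7]='r'
Vowels found: 1
Result: 1


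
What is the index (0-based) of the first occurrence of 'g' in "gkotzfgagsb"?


Input string: 'gkotzfgagsb'
Target: 'g'
Scanning left to right: s[0]='g'
First match at index: 0


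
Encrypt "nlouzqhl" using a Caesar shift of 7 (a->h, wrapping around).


Input: 'nlouzqhl', shift = 7
Operation: for each letter, (position + 7) mod 26
Mapping: 'n'(13+7=20)->'u', 'l'(11+7=18)->'s', 'o'(14+7=21)->'v', 'u'(20+7=27, 27 mod 26=1)->'b', 'z'(25+7=32, 32 mod 26=6)->'g', 'q'(16+7=23)->'x', 'h'(7+7=14)->'o', 'l'(11+7=18)->'s'
Result: usvbgxos


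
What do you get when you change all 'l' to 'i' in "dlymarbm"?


Input string: 'dlymarbm'
Operation: replace 'l' with 'i'
Positions of 'l': 1
After replacement: diymarbm


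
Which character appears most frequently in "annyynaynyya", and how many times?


Input: 'annyynaynyya'
Operation: tally each character
Counts: 'a':3, 'n':4, 'y':5
Maximum: 'y' appears 5 times


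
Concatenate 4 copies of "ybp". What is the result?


Input string: 'ybp'
Operation: repeat 4 times
Concatenation: 'ybp' + 'ybp' + 'ybp' + 'ybp'
Result: ybpybpybpybp


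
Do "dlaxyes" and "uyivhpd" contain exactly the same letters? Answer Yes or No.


String 1: 'dlaxyes' -> sorted: 'adelsxy'
String 2: 'uyivhpd' -> sorted: 'dhipuvy'
Compare sorted forms: 'adelsxy' != 'dhipuvy'
Anagram: No


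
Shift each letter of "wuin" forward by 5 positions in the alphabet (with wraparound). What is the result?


Input: 'wuin', shift = 5
Operation: for each letter, (position + 5) mod 26
Mapping: 'w'(22+5=27, 27 mod 26=1)->'b', 'u'(20+5=25)->'z', 'i'(8+5=13)->'n', 'n'(13+5=18)->'s'
Result: bzns


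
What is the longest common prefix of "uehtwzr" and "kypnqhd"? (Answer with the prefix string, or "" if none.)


String 1: 'uehtwzr'
String 2: 'kypnqhd'
Compare position by position:
pos 0: 'u' vs 'k' differ -> stop
Longest common prefix: "" (length 0)


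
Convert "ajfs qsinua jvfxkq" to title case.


Input string: 'ajfs qsinua jvfxkq'
Operation: capitalize first letter of each word
Word transformations: 'ajfs'->'Ajfs', 'qsinua'->'Qsinua', 'jvfxkq'->'Jvfxkq'
Result: Ajfs Qsinua Jvfxkq


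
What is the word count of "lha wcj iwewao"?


Input string: 'lha wcj iwewao'
Operation: split by spaces
Words found: 'lha', 'wcj', 'iwewao'
Word count: 3


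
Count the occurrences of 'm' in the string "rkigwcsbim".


Input string: 'rkigwcsbim'
Target character: 'm'
Scan each position: s[9]='m'
Matches found at indices: 9
Total: 1


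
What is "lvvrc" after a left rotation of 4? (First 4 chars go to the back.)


Input: 'lvvrc', shift = 4
Operation: split at index 4 and swap parts
Front part s[0:4] = 'lvvr'
Back part s[4:] = 'c'
Rotated = back + front = 'c' + 'lvvr'
Result: clvvr


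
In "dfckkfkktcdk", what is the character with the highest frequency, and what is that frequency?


Input: 'dfckkfkktcdk'
Operation: tally each character
Counts: 'c':2, 'd':2, 'f':2, 'k':5, 't':1
Maximum: 'k' appears 5 times


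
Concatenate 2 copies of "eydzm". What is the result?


Input string: 'eydzm'
Operation: repeat 2 times
Concatenation: 'eydzm' + 'eydzm'
Result: eydzmeydzm


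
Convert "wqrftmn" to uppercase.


Input string: 'wqrftmn'
Operation: convert each letter to uppercase
Mapping: 'w'->'W', 'q'->'Q', 'r'->'R', 'f'->'F', 't'->'T', 'm'->'M', 'n'->'N'
Result: WQRFTMN


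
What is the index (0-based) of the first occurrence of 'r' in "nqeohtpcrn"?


Input string: 'nqeohtpcrn'
Target: 'r'
Scanning left to right: s[0]='n', s[1]='q', s[2]='e', s[3]='o', s[4]='h', s[5]='t', s[6]='p', s[7]='c', s[8]='r'
First match at index: 8


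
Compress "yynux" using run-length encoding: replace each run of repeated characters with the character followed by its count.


Input: 'yynux'
Operation: identify consecutive runs
Runs: 'yy' -> y2, 'n' -> n1, 'u' -> u1, 'x' -> x1
Encoded: y2n1u1x1


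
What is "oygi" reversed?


Input string: 'oygi'
Operation: reverse character order
Original order: 'o' -> 'y' -> 'g' -> 'i'
Reversed order: 'i' -> 'g' -> 'y' -> 'o'
Result: igyo


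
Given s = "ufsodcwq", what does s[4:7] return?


Input string: 'ufsodcwq'
Operation: slice [4:7]
Extract characters: s[4]='d', s[5]='c', s[6]='w'
Result: dcw


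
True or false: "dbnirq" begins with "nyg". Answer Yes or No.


Input string: 'dbnirq'
Prefix to check: 'nyg'
First 3 characters of input: 'dbn'
Match: False
Result: No


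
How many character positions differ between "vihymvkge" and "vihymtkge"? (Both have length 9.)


String 1: 'vihymvkge'
String 2: 'vihymtkge'
Compare each position: pos 0: 'v'=='v', pos 1: 'i'=='i', pos 2: 'h'=='h', pos 3: 'y'=='y', pos 4: 'm'=='m', pos 5: 'v'!='t', pos 6: 'k'=='k', pos 7: 'g'=='g', pos 8: 'e'=='e'
Differing positions: 1
Hamming distance: 1


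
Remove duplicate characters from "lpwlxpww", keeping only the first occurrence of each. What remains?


Input: 'lpwlxpww'
Operation: keep first occurrence of each character
Scan: s[0]='l' new -> keep; s[1]='p' new -> keep; s[2]='w' new -> keep; s[3]='l' seen -> skip; s[4]='x' new -> keep; s[5]='p' seen -> skip; s[6]='w' seen -> skip; s[7]='w' seen -> skip
Result: lpwx


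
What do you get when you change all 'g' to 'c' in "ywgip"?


Input string: 'ywgip'
Operation: replace 'g' with 'c'
Positions of 'g': 2
After replacement: ywcip


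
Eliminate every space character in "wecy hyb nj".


Input string: 'wecy hyb nj'
Operation: remove all spaces
Words: 'wecy', 'hyb', 'nj'
Join without spaces: wecyhybnj


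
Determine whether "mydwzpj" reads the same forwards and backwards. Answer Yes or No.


Input string: 'mydwzpj'
Reversed: 'jpzwdym'
Compare pairs: s[0]='m' vs s[6]='j' (mismatch), s[1]='y' vs s[5]='p' (mismatch), s[2]='d' vs s[4]='z' (mismatch)
Palindrome: No


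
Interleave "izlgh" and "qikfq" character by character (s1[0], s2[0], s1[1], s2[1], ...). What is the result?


String 1: 'izlgh'
String 2: 'qikfq'
Operation: alternate characters
Pairs: 'i'+'q', 'z'+'i', 'l'+'k', 'g'+'f', 'h'+'q'
Result: iqzilkgfhq


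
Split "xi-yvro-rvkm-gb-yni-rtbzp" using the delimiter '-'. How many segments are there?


Input string: 'xi-yvro-rvkm-gb-yni-rtbzp'
Delimiter: '-'
Split result: 'xi', 'yvro', 'rvkm', 'gb', 'yni', 'rtbzp'
Number of parts: 6


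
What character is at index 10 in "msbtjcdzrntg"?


Input string: 'msbtjcdzrntg'
Operation: get character at index 10
Index mapping: s[0]='m', s[1]='s', s[2]='b', s[3]='t', s[4]='j', s[5]='c', s[6]='d', s[7]='z', s[8]='r', s[9]='n', s[10]='t'
Result: 't'


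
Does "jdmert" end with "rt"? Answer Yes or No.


Input string: 'jdmert'
Suffix to check: 'rt'
Last 2 characters of input: 'rt'
Match: True
Result: Yes


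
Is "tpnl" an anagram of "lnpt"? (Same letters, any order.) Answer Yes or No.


String 1: 'lnpt' -> sorted: 'lnpt'
String 2: 'tpnl' -> sorted: 'lnpt'
Compare sorted forms: 'lnpt' == 'lnpt'
Anagram: Yes


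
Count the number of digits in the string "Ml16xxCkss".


Input string: 'Ml16xxCkss'
Operation: count digit characters (0-9)
Scan: 'M', 'l', '1'(digit), '6'(digit), 'x', 'x', 'C', 'k', 's', 's'
Digits found: 2
Result: 2


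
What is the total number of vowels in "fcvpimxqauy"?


Input string: 'fcvpimxqauy'
Operation: count vowels (a, e, i, o, u)
Scan: s[0]='f', s[1]='c', s[2]='v', s[3]='p', s[4]='i' (vowel), s[5]='m', s[6]='x', s[7]='q', s[8]='a' (vowel), s[9]='u' (vowel), s[10]='y'
Vowels found: 3
Result: 3


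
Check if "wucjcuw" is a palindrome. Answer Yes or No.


Input string: 'wucjcuw'
Reversed: 'wucjcuw'
Compare pairs: s[0]='w' vs s[6]='w' (match), s[1]='u' vs s[5]='u' (match), s[2]='c' vs s[4]='c' (match)
Palindrome: Yes


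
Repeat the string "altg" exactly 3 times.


Input string: 'altg'
Operation: repeat 3 times
Concatenation: 'altg' + 'altg' + 'altg'
Result: altgaltgaltg


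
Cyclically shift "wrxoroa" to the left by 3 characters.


Input: 'wrxoroa', shift = 3
Operation: split at index 3 and swap parts
Front part s[0:3] = 'wrx'
Back part s[3:] = 'oroa'
Rotated = back + front = 'oroa' + 'wrx'
Result: oroawrx


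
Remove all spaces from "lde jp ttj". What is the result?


Input string: 'lde jp ttj'
Operation: remove all spaces
Words: 'lde', 'jp', 'ttj'
Join without spaces: ldejpttj


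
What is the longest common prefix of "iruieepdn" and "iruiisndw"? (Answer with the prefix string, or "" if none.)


String 1: 'iruieepdn'
String 2: 'iruiisndw'
Compare position by position:
pos 0: 'i' vs 'i' match
pos 1: 'r' vs 'r' match
pos 2: 'u' vs 'u' match
pos 3: 'i' vs 'i' match
pos 4: 'e' vs 'i' differ -> stop
Longest common prefix: "irui" (length 4)


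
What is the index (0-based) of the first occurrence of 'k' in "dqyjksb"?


Input string: 'dqyjksb'
Target: 'k'
Scanning left to right: s[0]='d', s[1]='q', s[2]='y', s[3]='j', s[4]='k'
First match at index: 4


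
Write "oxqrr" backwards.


Input string: 'oxqrr'
Operation: reverse character order
Original order: 'o' -> 'x' -> 'q' -> 'r' -> 'r'
Reversed order: 'r' -> 'r' -> 'q' -> 'x' -> 'o'
Result: rrqxo


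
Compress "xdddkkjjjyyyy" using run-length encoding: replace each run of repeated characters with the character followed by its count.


Input: 'xdddkkjjjyyyy'
Operation: identify consecutive runs
Runs: 'x' -> x1, 'ddd' -> d3, 'kk' -> k2, 'jjj' -> j3, 'yyyy' -> y4
Encoded: x1d3k2j3y4


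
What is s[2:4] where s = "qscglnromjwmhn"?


Input string: 'qscglnromjwmhn'
Operation: slice [2:4]
Extract characters: s[2]='c', s[3]='g'
Result: cg


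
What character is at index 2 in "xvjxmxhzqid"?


Input string: 'xvjxmxhzqid'
Operation: get character at index 2
Index mapping: s[0]='x', s[1]='v', s[2]='j'
Result: 'j'


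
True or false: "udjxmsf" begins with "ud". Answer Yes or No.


Input string: 'udjxmsf'
Prefix to check: 'ud'
First 2 characters of input: 'ud'
Match: True
Result: Yes


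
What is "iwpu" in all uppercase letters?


Input string: 'iwpu'
Operation: convert each letter to uppercase
Mapping: 'i'->'I', 'w'->'W', 'p'->'P', 'u'->'U'
Result: IWPU


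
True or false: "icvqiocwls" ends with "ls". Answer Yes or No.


Input string: 'icvqiocwls'
Suffix to check: 'ls'
Last 2 characters of input: 'ls'
Match: True
Result: Yes


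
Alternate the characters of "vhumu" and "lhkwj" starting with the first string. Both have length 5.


String 1: 'vhumu'
String 2: 'lhkwj'
Operation: alternate characters
Pairs: 'v'+'l', 'h'+'h', 'u'+'k', 'm'+'w', 'u'+'j'
Result: vlhhukmwuj


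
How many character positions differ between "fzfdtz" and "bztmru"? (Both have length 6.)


String 1: 'fzfdtz'
String 2: 'bztmru'
Compare each position: pos 0: 'f'!='b', pos 1: 'z'=='z', pos 2: 'f'!='t', pos 3: 'd'!='m', pos 4: 't'!='r', pos 5: 'z'!='u'
Differing positions: 5
Hamming distance: 5


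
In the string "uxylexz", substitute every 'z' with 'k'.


Input string: 'uxylexz'
Operation: replace 'z' with 'k'
Positions of 'z': 6
After replacement: uxylexk


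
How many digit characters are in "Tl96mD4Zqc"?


Input string: 'Tl96mD4Zqc'
Operation: count digit characters (0-9)
Scan: 'T', 'l', '9'(digit), '6'(digit), 'm', 'D', '4'(digit), 'Z', 'q', 'c'
Digits found: 3
Result: 3


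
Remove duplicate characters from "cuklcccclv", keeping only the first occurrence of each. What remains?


Input: 'cuklcccclv'
Operation: keep first occurrence of each character
Scan: s[0]='c' new -> keep; s[1]='u' new -> keep; s[2]='k' new -> keep; s[3]='l' new -> keep; s[4]='c' seen -> skip; s[5]='c' seen -> skip; s[6]='c' seen -> skip; s[7]='c' seen -> skip; s[8]='l' seen -> skip; s[9]='v' new -> keep
Result: cuklv


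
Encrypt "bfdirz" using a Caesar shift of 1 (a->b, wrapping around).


Input: 'bfdirz', shift = 1
Operation: for each letter, (position + 1) mod 26
Mapping: 'b'(1+1=2)->'c', 'f'(5+1=6)->'g', 'd'(3+1=4)->'e', 'i'(8+1=9)->'j', 'r'(17+1=18)->'s', 'z'(25+1=26, 26 mod 26=0)->'a'
Result: cgejsa


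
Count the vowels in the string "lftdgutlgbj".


Input string: 'lftdgutlgbj'
Operation: count vowels (a, e, i, o, u)
Scan: s[0]='l', s[1]='f', s[2]='t', s[3]='d', s[4]='g', s[5]='u' (vowel), s[6]='t', s[7]='l', s[8]='g', s[9]='b', s[10]='j'
Vowels found: 1
Result: 1


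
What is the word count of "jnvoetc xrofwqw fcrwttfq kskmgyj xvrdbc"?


Input string: 'jnvoetc xrofwqw fcrwttfq kskmgyj xvrdbc'
Operation: split by spaces
Words found: 'jnvoetc', 'xrofwqw', 'fcrwttfq', 'kskmgyj', 'xvrdbc'
Word count: 5


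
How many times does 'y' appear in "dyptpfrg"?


Input string: 'dyptpfrg'
Target character: 'y'
Scan each position: s[1]='y'
Matches found at indices: 1
Total: 1


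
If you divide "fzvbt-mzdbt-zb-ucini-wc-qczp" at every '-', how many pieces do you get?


Input string: 'fzvbt-mzdbt-zb-ucini-wc-qczp'
Delimiter: '-'
Split result: 'fzvbt', 'mzdbt', 'zb', 'ucini', 'wc', 'qczp'
Number of parts: 6


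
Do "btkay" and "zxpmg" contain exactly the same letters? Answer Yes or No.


String 1: 'btkay' -> sorted: 'abkty'
String 2: 'zxpmg' -> sorted: 'gmpxz'
Compare sorted forms: 'abkty' != 'gmpxz'
Anagram: No


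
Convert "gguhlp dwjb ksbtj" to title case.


Input string: 'gguhlp dwjb ksbtj'
Operation: capitalize first letter of each word
Word transformations: 'gguhlp'->'Gguhlp', 'dwjb'->'Dwjb', 'ksbtj'->'Ksbtj'
Result: Gguhlp Dwjb Ksbtj


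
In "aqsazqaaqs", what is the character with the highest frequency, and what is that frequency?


Input: 'aqsazqaaqs'
Operation: tally each character
Counts: 'a':4, 'q':3, 's':2, 'z':1
Maximum: 'a' appears 4 times


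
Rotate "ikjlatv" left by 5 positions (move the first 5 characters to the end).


Input: 'ikjlatv', shift = 5
Operation: split at index 5 and swap parts
Front part s[0:5] = 'ikjla'
Back part s[5:] = 'tv'
Rotated = back + front = 'tv' + 'ikjla'
Result: tvikjla


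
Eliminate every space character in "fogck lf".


Input string: 'fogck lf'
Operation: remove all spaces
Words: 'fogck', 'lf'
Join without spaces: fogcklf


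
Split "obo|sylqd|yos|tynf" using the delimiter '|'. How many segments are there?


Input string: 'obo|sylqd|yos|tynf'
Delimiter: '|'
Split result: 'obo', 'sylqd', 'yos', 'tynf'
Number of parts: 4


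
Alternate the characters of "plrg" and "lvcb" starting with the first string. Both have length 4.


String 1: 'plrg'
String 2: 'lvcb'
Operation: alternate characters
Pairs: 'p'+'l', 'l'+'v', 'r'+'c', 'g'+'b'
Result: pllvrcgb


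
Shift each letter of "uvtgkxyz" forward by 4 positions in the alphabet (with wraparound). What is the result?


Input: 'uvtgkxyz', shift = 4
Operation: for each letter, (position + 4) mod 26
Mapping: 'u'(20+4=24)->'y', 'v'(21+4=25)->'z', 't'(19+4=23)->'x', 'g'(6+4=10)->'k', 'k'(10+4=14)->'o', 'x'(23+4=27, 27 mod 26=1)->'b', 'y'(24+4=28, 28 mod 26=2)->'c', 'z'(25+4=29, 29 mod 26=3)->'d'
Result: yzxkobcd


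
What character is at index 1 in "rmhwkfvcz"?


Input string: 'rmhwkfvcz'
Operation: get character at index 1
Index mapping: s[0]='r', s[1]='m'
Result: 'm'


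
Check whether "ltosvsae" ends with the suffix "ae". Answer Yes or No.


Input string: 'ltosvsae'
Suffix to check: 'ae'
Last 2 characters of input: 'ae'
Match: True
Result: Yes


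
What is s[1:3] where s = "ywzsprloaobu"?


Input string: 'ywzsprloaobu'
Operation: slice [1:3]
Extract characters: s[1]='w', s[2]='z'
Result: wz


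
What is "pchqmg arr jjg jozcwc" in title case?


Input string: 'pchqmg arr jjg jozcwc'
Operation: capitalize first letter of each word
Word transformations: 'pchqmg'->'Pchqmg', 'arr'->'Arr', 'jjg'->'Jjg', 'jozcwc'->'Jozcwc'
Result: Pchqmg Arr Jjg Jozcwc


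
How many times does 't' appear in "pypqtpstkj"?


Input string: 'pypqtpstkj'
Target character: 't'
Scan each position: s[4]='t', s[7]='t'
Matches found at indices: 4, 7
Total: 2


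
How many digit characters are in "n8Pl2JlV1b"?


Input string: 'n8Pl2JlV1b'
Operation: count digit characters (0-9)
Scan: 'n', '8'(digit), 'P', 'l', '2'(digit), 'J', 'l', 'V', '1'(digit), 'b'
Digits found: 3
Result: 3


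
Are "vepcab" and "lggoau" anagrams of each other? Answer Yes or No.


String 1: 'vepcab' -> sorted: 'abcepv'
String 2: 'lggoau' -> sorted: 'agglou'
Compare sorted forms: 'abcepv' != 'agglou'
Anagram: No


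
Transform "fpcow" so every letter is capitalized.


Input string: 'fpcow'
Operation: convert each letter to uppercase
Mapping: 'f'->'F', 'p'->'P', 'c'->'C', 'o'->'O', 'w'->'W'
Result: FPCOW


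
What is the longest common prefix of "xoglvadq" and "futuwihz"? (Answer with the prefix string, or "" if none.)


String 1: 'xoglvadq'
String 2: 'futuwihz'
Compare position by position:
pos 0: 'x' vs 'f' differ -> stop
Longest common prefix: "" (length 0)


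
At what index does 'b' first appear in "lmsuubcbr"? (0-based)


Input string: 'lmsuubcbr'
Target: 'b'
Scanning left to right: s[0]='l', s[1]='m', s[2]='s', s[3]='u', s[4]='u', s[5]='b'
First match at index: 5


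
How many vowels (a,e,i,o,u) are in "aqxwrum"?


Input string: 'aqxwrum'
Operation: count vowels (a, e, i, o, u)
Scan: s[0]='a' (vowel), s[1]='q', s[2]='x', s[3]='w', s[4]='r', s[5]='u' (vowel), s[6]='m'
Vowels found: 2
Result: 2


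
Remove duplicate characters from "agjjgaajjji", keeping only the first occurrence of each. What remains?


Input: 'agjjgaajjji'
Operation: keep first occurrence of each character
Scan: s[0]='a' new -> keep; s[1]='g' new -> keep; s[2]='j' new -> keep; s[3]='j' seen -> skip; s[4]='g' seen -> skip; s[5]='a' seen -> skip; s[6]='a' seen -> skip; s[7]='j' seen -> skip; s[8]='j' seen -> skip; s[9]='j' seen -> skip; s[10]='i' new -> keep
Result: agji


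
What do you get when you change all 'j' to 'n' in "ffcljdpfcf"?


Input string: 'ffcljdpfcf'
Operation: replace 'j' with 'n'
Positions of 'j': 4
After replacement: ffclndpfcf


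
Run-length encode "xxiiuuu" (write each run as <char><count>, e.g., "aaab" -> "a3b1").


Input: 'xxiiuuu'
Operation: identify consecutive runs
Runs: 'xx' -> x2, 'ii' -> i2, 'uuu' -> u3
Encoded: x2i2u3


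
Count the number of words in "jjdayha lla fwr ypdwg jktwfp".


Input string: 'jjdayha lla fwr ypdwg jktwfp'
Operation: split by spaces
Words found: 'jjdayha', 'lla', 'fwr', 'ypdwg', 'jktwfp'
Word count: 5


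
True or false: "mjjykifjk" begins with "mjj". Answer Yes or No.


Input string: 'mjjykifjk'
Prefix to check: 'mjj'
First 3 characters of input: 'mjj'
Match: True
Result: Yes


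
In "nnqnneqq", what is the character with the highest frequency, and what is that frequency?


Input: 'nnqnneqq'
Operation: tally each character
Counts: 'e':1, 'n':4, 'q':3
Maximum: 'n' appears 4 times


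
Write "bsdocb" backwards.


Input string: 'bsdocb'
Operation: reverse character order
Original order: 'b' -> 's' -> 'd' -> 'o' -> 'c' -> 'b'
Reversed order: 'b' -> 'c' -> 'o' -> 'd' -> 's' -> 'b'
Result: bcodsb


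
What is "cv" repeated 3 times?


Input string: 'cv'
Operation: repeat 3 times
Concatenation: 'cv' + 'cv' + 'cv'
Result: cvcvcv


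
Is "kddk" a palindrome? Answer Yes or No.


Input string: 'kddk'
Reversed: 'kddk'
Compare pairs: s[0]='k' vs s[3]='k' (match), s[1]='d' vs s[2]='d' (match)
Palindrome: Yes


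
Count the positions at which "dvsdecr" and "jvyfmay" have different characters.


String 1: 'dvsdecr'
String 2: 'jvyfmay'
Compare each position: pos 0: 'd'!='j', pos 1: 'v'=='v', pos 2: 's'!='y', pos 3: 'd'!='f', pos 4: 'e'!='m', pos 5: 'c'!='a', pos 6: 'r'!='y'
Differing positions: 6
Hamming distance: 6


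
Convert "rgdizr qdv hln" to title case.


Input string: 'rgdizr qdv hln'
Operation: capitalize first letter of each word
Word transformations: 'rgdizr'->'Rgdizr', 'qdv'->'Qdv', 'hln'->'Hln'
Result: Rgdizr Qdv Hln


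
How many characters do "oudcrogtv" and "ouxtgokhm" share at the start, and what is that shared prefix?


String 1: 'oudcrogtv'
String 2: 'ouxtgokhm'
Compare position by position:
pos 0: 'o' vs 'o' match
pos 1: 'u' vs 'u' match
pos 2: 'd' vs 'x' differ -> stop
Longest common prefix: "ou" (length 2)


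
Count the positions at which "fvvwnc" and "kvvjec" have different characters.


String 1: 'fvvwnc'
String 2: 'kvvjec'
Compare each position: pos 0: 'f'!='k', pos 1: 'v'=='v', pos 2: 'v'=='v', pos 3: 'w'!='j', pos 4: 'n'!='e', pos 5: 'c'=='c'
Differing positions: 3
Hamming distance: 3


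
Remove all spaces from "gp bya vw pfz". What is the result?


Input string: 'gp bya vw pfz'
Operation: remove all spaces
Words: 'gp', 'bya', 'vw', 'pfz'
Join without spaces: gpbyavwpfz


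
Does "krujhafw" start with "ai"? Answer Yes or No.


Input string: 'krujhafw'
Prefix to check: 'ai'
First 2 characters of input: 'kr'
Match: False
Result: No


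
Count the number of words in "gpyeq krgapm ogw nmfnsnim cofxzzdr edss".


Input string: 'gpyeq krgapm ogw nmfnsnim cofxzzdr edss'
Operation: split by spaces
Words found: 'gpyeq', 'krgapm', 'ogw', 'nmfnsnim', 'cofxzzdr', 'edss'
Word count: 6


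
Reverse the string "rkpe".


Input string: 'rkpe'
Operation: reverse character order
Original order: 'r' -> 'k' -> 'p' -> 'e'
Reversed order: 'e' -> 'p' -> 'k' -> 'r'
Result: epkr


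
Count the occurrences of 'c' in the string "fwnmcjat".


Input string: 'fwnmcjat'
Target character: 'c'
Scan each position: s[4]='c'
Matches found at indices: 4
Total: 1


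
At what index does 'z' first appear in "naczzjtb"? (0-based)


Input string: 'naczzjtb'
Target: 'z'
Scanning left to right: s[0]='n', s[1]='a', s[2]='c', s[3]='z'
First match at index: 3


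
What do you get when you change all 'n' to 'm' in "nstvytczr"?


Input string: 'nstvytczr'
Operation: replace 'n' with 'm'
Positions of 'n': 0
After replacement: mstvytczr


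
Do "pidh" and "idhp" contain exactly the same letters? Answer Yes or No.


String 1: 'pidh' -> sorted: 'dhip'
String 2: 'idhp' -> sorted: 'dhip'
Compare sorted forms: 'dhip' == 'dhip'
Anagram: Yes


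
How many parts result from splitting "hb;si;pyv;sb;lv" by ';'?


Input string: 'hb;si;pyv;sb;lv'
Delimiter: ';'
Split result: 'hb', 'si', 'pyv', 'sb', 'lv'
Number of parts: 5


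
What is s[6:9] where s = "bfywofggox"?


Input string: 'bfywofggox'
Operation: slice [6:9]
Extract characters: s[6]='g', s[7]='g', s[8]='o'
Result: ggo


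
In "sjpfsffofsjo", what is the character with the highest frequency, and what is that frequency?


Input: 'sjpfsffofsjo'
Operation: tally each character
Counts: 'f':4, 'j':2, 'o':2, 'p':1, 's':3
Maximum: 'f' appears 4 times


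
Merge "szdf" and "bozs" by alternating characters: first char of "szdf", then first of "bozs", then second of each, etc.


String 1: 'szdf'
String 2: 'bozs'
Operation: alternate characters
Pairs: 's'+'b', 'z'+'o', 'd'+'z', 'f'+'s'
Result: sbzodzfs


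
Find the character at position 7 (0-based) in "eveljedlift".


Input string: 'eveljedlift'
Operation: get character at index 7
Index mapping: s[0]='e', s[1]='v', s[2]='e', s[3]='l', s[4]='j', s[5]='e', s[6]='d', s[7]='l'
Result: 'l'


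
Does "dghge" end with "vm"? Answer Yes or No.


Input string: 'dghge'
Suffix to check: 'vm'
Last 2 characters of input: 'ge'
Match: False
Result: No


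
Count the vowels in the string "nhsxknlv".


Input string: 'nhsxknlv'
Operation: count vowels (a, e, i, o, u)
Scan: s[0]='n', s[1]='h', s[2]='s', s[3]='x', s[4]='k', s[5]='n', s[6]='l', s[7]='v'
Vowels found: 0
Result: 0


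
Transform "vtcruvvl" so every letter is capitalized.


Input string: 'vtcruvvl'
Operation: convert each letter to uppercase
Mapping: 'v'->'V', 't'->'T', 'c'->'C', 'r'->'R', 'u'->'U', 'v'->'V', 'v'->'V', 'l'->'L'
Result: VTCRUVVL


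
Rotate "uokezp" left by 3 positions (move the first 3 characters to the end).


Input: 'uokezp', shift = 3
Operation: split at index 3 and swap parts
Front part s[0:3] = 'uok'
Back part s[3:] = 'ezp'
Rotated = back + front = 'ezp' + 'uok'
Result: ezpuok


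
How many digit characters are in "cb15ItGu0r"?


Input string: 'cb15ItGu0r'
Operation: count digit characters (0-9)
Scan: 'c', 'b', '1'(digit), '5'(digit), 'I', 't', 'G', 'u', '0'(digit), 'r'
Digits found: 3
Result: 3


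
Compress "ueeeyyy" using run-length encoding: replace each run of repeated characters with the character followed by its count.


Input: 'ueeeyyy'
Operation: identify consecutive runs
Runs: 'u' -> u1, 'eee' -> e3, 'yyy' -> y3
Encoded: u1e3y3


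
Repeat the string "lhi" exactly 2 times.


Input string: 'lhi'
Operation: repeat 2 times
Concatenation: 'lhi' + 'lhi'
Result: lhilhi


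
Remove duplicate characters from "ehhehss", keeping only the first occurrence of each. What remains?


Input: 'ehhehss'
Operation: keep first occurrence of each character
Scan: s[0]='e' new -> keep; s[1]='h' new -> keep; s[2]='h' seen -> skip; s[3]='e' seen -> skip; s[4]='h' seen -> skip; s[5]='s' new -> keep; s[6]='s' seen -> skip
Result: ehs


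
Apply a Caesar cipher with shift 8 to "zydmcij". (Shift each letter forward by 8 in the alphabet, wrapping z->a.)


Input: 'zydmcij', shift = 8
Operation: for each letter, (position + 8) mod 26
Mapping: 'z'(25+8=33, 33 mod 26=7)->'h', 'y'(24+8=32, 32 mod 26=6)->'g', 'd'(3+8=11)->'l', 'm'(12+8=20)->'u', 'c'(2+8=10)->'k', 'i'(8+8=16)->'q', 'j'(9+8=17)->'r'
Result: hglukqr


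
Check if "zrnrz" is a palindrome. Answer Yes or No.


Input string: 'zrnrz'
Reversed: 'zrnrz'
Compare pairs: s[0]='z' vs s[4]='z' (match), s[1]='r' vs s[3]='r' (match)
Palindrome: Yes


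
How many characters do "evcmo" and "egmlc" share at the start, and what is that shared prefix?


String 1: 'evcmo'
String 2: 'egmlc'
Compare position by position:
pos 0: 'e' vs 'e' match
pos 1: 'v' vs 'g' differ -> stop
Longest common prefix: "e" (length 1)


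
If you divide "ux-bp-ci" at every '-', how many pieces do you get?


Input string: 'ux-bp-ci'
Delimiter: '-'
Split result: 'ux', 'bp', 'ci'
Number of parts: 3


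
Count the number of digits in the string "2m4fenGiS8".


Input string: '2m4fenGiS8'
Operation: count digit characters (0-9)
Scan: '2'(digit), 'm', '4'(digit), 'f', 'e', 'n', 'G', 'i', 'S', '8'(digit)
Digits found: 3
Result: 3


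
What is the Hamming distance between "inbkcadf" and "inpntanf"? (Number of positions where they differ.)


String 1: 'inbkcadf'
String 2: 'inpntanf'
Compare each position: pos 0: 'i'=='i', pos 1: 'n'=='n', pos 2: 'b'!='p', pos 3: 'k'!='n', pos 4: 'c'!='t', pos 5: 'a'=='a', pos 6: 'd'!='n', pos 7: 'f'=='f'
Differing positions: 4
Hamming distance: 4


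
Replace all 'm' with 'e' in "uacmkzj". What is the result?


Input string: 'uacmkzj'
Operation: replace 'm' with 'e'
Positions of 'm': 3
After replacement: uacekzj


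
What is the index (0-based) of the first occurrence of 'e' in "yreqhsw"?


Input string: 'yreqhsw'
Target: 'e'
Scanning left to right: s[0]='y', s[1]='r', s[2]='e'
First match at index: 2


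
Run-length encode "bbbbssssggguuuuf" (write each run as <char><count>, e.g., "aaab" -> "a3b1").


Input: 'bbbbssssggguuuuf'
Operation: identify consecutive runs
Runs: 'bbbb' -> b4, 'ssss' -> s4, 'ggg' -> g3, 'uuuu' -> u4, 'f' -> f1
Encoded: b4s4g3u4f1


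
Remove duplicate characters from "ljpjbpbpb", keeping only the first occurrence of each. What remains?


Input: 'ljpjbpbpb'
Operation: keep first occurrence of each character
Scan: s[0]='l' new -> keep; s[1]='j' new -> keep; s[2]='p' new -> keep; s[3]='j' seen -> skip; s[4]='b' new -> keep; s[5]='p' seen -> skip; s[6]='b' seen -> skip; s[7]='p' seen -> skip; s[8]='b' seen -> skip
Result: ljpb


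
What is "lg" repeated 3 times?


Input string: 'lg'
Operation: repeat 3 times
Concatenation: 'lg' + 'lg' + 'lg'
Result: lglglg


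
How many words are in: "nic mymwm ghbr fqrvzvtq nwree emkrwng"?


Input string: 'nic mymwm ghbr fqrvzvtq nwree emkrwng'
Operation: split by spaces
Words found: 'nic', 'mymwm', 'ghbr', 'fqrvzvtq', 'nwree', 'emkrwng'
Word count: 6


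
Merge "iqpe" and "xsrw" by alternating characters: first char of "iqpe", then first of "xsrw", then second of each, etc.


String 1: 'iqpe'
String 2: 'xsrw'
Operation: alternate characters
Pairs: 'i'+'x', 'q'+'s', 'p'+'r', 'e'+'w'
Result: ixqsprew


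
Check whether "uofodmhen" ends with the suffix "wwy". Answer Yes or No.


Input string: 'uofodmhen'
Suffix to check: 'wwy'
Last 3 characters of input: 'hen'
Match: False
Result: No


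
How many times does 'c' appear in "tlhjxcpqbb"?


Input string: 'tlhjxcpqbb'
Target character: 'c'
Scan each position: s[5]='c'
Matches found at indices: 5
Total: 1


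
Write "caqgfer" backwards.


Input string: 'caqgfer'
Operation: reverse character order
Original order: 'c' -> 'a' -> 'q' -> 'g' -> 'f' -> 'e' -> 'r'
Reversed order: 'r' -> 'e' -> 'f' -> 'g' -> 'q' -> 'a' -> 'c'
Result: refgqac


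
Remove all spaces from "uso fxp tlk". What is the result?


Input string: 'uso fxp tlk'
Operation: remove all spaces
Words: 'uso', 'fxp', 'tlk'
Join without spaces: usofxptlk


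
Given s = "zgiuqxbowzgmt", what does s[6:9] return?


Input string: 'zgiuqxbowzgmt'
Operation: slice [6:9]
Extract characters: s[6]='b', s[7]='o', s[8]='w'
Result: bow


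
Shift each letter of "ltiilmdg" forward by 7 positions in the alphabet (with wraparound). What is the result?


Input: 'ltiilmdg', shift = 7
Operation: for each letter, (position + 7) mod 26
Mapping: 'l'(11+7=18)->'s', 't'(19+7=26, 26 mod 26=0)->'a', 'i'(8+7=15)->'p', 'i'(8+7=15)->'p', 'l'(11+7=18)->'s', 'm'(12+7=19)->'t', 'd'(3+7=10)->'k', 'g'(6+7=13)->'n'
Result: sappstkn


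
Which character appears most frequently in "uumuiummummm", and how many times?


Input: 'uumuiummummm'
Operation: tally each character
Counts: 'i':1, 'm':6, 'u':5
Maximum: 'm' appears 6 times


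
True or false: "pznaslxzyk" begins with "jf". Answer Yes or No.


Input string: 'pznaslxzyk'
Prefix to check: 'jf'
First 2 characters of input: 'pz'
Match: False
Result: No


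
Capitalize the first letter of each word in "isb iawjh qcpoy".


Input string: 'isb iawjh qcpoy'
Operation: capitalize first letter of each word
Word transformations: 'isb'->'Isb', 'iawjh'->'Iawjh', 'qcpoy'->'Qcpoy'
Result: Isb Iawjh Qcpoy


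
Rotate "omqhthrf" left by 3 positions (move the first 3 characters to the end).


Input: 'omqhthrf', shift = 3
Operation: split at index 3 and swap parts
Front part s[0:3] = 'omq'
Back part s[3:] = 'hthrf'
Rotated = back + front = 'hthrf' + 'omq'
Result: hthrfomq


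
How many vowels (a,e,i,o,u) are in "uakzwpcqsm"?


Input string: 'uakzwpcqsm'
Operation: count vowels (a, e, i, o, u)
Scan: s[0]='u' (vowel), s[1]='a' (vowel), s[2]='k', s[3]='z', s[4]='w', s[5]='p', s[6]='c', s[7]='q', s[8]='s', s[9]='m'
Vowels found: 2
Result: 2


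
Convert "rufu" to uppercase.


Input string: 'rufu'
Operation: convert each letter to uppercase
Mapping: 'r'->'R', 'u'->'U', 'f'->'F', 'u'->'U'
Result: RUFU


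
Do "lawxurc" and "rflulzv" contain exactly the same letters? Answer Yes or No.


String 1: 'lawxurc' -> sorted: 'aclruwx'
String 2: 'rflulzv' -> sorted: 'fllruvz'
Compare sorted forms: 'aclruwx' != 'fllruvz'
Anagram: No


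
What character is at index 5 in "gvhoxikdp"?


Input string: 'gvhoxikdp'
Operation: get character at index 5
Index mapping: s[0]='g', s[1]='v', s[2]='h', s[3]='o', s[4]='x', s[5]='i'
Result: 'i'


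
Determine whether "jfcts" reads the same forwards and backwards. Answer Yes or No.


Input string: 'jfcts'
Reversed: 'stcfj'
Compare pairs: s[0]='j' vs s[4]='s' (mismatch), s[1]='f' vs s[3]='t' (mismatch)
Palindrome: No


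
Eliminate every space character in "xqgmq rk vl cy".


Input string: 'xqgmq rk vl cy'
Operation: remove all spaces
Words: 'xqgmq', 'rk', 'vl', 'cy'
Join without spaces: xqgmqrkvlcy


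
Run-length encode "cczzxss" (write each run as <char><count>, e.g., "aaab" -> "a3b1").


Input: 'cczzxss'
Operation: identify consecutive runs
Runs: 'cc' -> c2, 'zz' -> z2, 'x' -> x1, 'ss' -> s2
Encoded: c2z2x1s2


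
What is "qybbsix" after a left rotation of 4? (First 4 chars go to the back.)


Input: 'qybbsix', shift = 4
Operation: split at index 4 and swap parts
Front part s[0:4] = 'qybb'
Back part s[4:] = 'six'
Rotated = back + front = 'six' + 'qybb'
Result: sixqybb


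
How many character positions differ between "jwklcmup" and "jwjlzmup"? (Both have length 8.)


String 1: 'jwklcmup'
String 2: 'jwjlzmup'
Compare each position: pos 0: 'j'=='j', pos 1: 'w'=='w', pos 2: 'k'!='j', pos 3: 'l'=='l', pos 4: 'c'!='z', pos 5: 'm'=='m', pos 6: 'u'=='u', pos 7: 'p'=='p'
Differing positions: 2
Hamming distance: 2


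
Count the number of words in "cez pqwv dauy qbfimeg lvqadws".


Input string: 'cez pqwv dauy qbfimeg lvqadws'
Operation: split by spaces
Words found: 'cez', 'pqwv', 'dauy', 'qbfimeg', 'lvqadws'
Word count: 5


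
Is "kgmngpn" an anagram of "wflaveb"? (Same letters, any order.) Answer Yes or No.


String 1: 'wflaveb' -> sorted: 'abeflvw'
String 2: 'kgmngpn' -> sorted: 'ggkmnnp'
Compare sorted forms: 'abeflvw' != 'ggkmnnp'
Anagram: No


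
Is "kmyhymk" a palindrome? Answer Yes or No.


Input string: 'kmyhymk'
Reversed: 'kmyhymk'
Compare pairs: s[0]='k' vs s[6]='k' (match), s[1]='m' vs s[5]='m' (match), s[2]='y' vs s[4]='y' (match)
Palindrome: Yes


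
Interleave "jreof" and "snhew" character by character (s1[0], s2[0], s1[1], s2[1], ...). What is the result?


String 1: 'jreof'
String 2: 'snhew'
Operation: alternate characters
Pairs: 'j'+'s', 'r'+'n', 'e'+'h', 'o'+'e', 'f'+'w'
Result: jsrnehoefw


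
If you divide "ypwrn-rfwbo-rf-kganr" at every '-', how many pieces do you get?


Input string: 'ypwrn-rfwbo-rf-kganr'
Delimiter: '-'
Split result: 'ypwrn', 'rfwbo', 'rf', 'kganr'
Number of parts: 4


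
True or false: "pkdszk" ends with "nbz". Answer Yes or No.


Input string: 'pkdszk'
Suffix to check: 'nbz'
Last 3 characters of input: 'szk'
Match: False
Result: No


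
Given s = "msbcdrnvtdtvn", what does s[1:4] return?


Input string: 'msbcdrnvtdtvn'
Operation: slice [1:4]
Extract characters: s[1]='s', s[2]='b', s[3]='c'
Result: sbc


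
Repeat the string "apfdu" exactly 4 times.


Input string: 'apfdu'
Operation: repeat 4 times
Concatenation: 'apfdu' + 'apfdu' + 'apfdu' + 'apfdu'
Result: apfduapfduapfduapfdu


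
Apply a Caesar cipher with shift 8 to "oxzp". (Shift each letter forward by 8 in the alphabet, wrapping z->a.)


Input: 'oxzp', shift = 8
Operation: for each letter, (position + 8) mod 26
Mapping: 'o'(14+8=22)->'w', 'x'(23+8=31, 31 mod 26=5)->'f', 'z'(25+8=33, 33 mod 26=7)->'h', 'p'(15+8=23)->'x'
Result: wfhx


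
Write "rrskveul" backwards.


Input string: 'rrskveul'
Operation: reverse character order
Original order: 'r' -> 'r' -> 's' -> 'k' -> 'v' -> 'e' -> 'u' -> 'l'
Reversed order: 'l' -> 'u' -> 'e' -> 'v' -> 'k' -> 's' -> 'r' -> 'r'
Result: luevksrr


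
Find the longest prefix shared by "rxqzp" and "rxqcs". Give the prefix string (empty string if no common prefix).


String 1: 'rxqzp'
String 2: 'rxqcs'
Compare position by position:
pos 0: 'r' vs 'r' match
pos 1: 'x' vs 'x' match
pos 2: 'q' vs 'q' match
pos 3: 'z' vs 'c' differ -> stop
Longest common prefix: "rxq" (length 3)


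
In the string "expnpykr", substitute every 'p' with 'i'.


Input string: 'expnpykr'
Operation: replace 'p' with 'i'
Positions of 'p': 2, 4
After replacement: exiniykr


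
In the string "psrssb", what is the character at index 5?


Input string: 'psrssb'
Operation: get character at index 5
Index mapping: s[0]='p', s[1]='s', s[2]='r', s[3]='s', s[4]='s', s[5]='b'
Result: 'b'


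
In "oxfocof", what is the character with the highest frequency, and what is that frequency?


Input: 'oxfocof'
Operation: tally each character
Counts: 'c':1, 'f':2, 'o':3, 'x':1
Maximum: 'o' appears 3 times


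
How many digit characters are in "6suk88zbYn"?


Input string: '6suk88zbYn'
Operation: count digit characters (0-9)
Scan: '6'(digit), 's', 'u', 'k', '8'(digit), '8'(digit), 'z', 'b', 'Y', 'n'
Digits found: 3
Result: 3


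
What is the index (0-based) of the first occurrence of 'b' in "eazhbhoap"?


Input string: 'eazhbhoap'
Target: 'b'
Scanning left to right: s[0]='e', s[1]='a', s[2]='z', s[3]='h', s[4]='b'
First match at index: 4


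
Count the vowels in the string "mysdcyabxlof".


Input string: 'mysdcyabxlof'
Operation: count vowels (a, e, i, o, u)
Scan: s[0]='m', s[1]='y', s[2]='s', s[3]='d', s[4]='c', s[5]='y', s[6]='a' (vowel), s[7]='b', s[8]='x', s[9]='l', s[10]='o' (vowel), s[11]='f'
Vowels found: 2
Result: 2


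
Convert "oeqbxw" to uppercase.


Input string: 'oeqbxw'
Operation: convert each letter to uppercase
Mapping: 'o'->'O', 'e'->'E', 'q'->'Q', 'b'->'B', 'x'->'X', 'w'->'W'
Result: OEQBXW


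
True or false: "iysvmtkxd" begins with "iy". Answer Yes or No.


Input string: 'iysvmtkxd'
Prefix to check: 'iy'
First 2 characters of input: 'iy'
Match: True
Result: Yes


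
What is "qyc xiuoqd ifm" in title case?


Input string: 'qyc xiuoqd ifm'
Operation: capitalize first letter of each word
Word transformations: 'qyc'->'Qyc', 'xiuoqd'->'Xiuoqd', 'ifm'->'Ifm'
Result: Qyc Xiuoqd Ifm


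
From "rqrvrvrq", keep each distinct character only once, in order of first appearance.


Input: 'rqrvrvrq'
Operation: keep first occurrence of each character
Scan: s[0]='r' new -> keep; s[1]='q' new -> keep; s[2]='r' seen -> skip; s[3]='v' new -> keep; s[4]='r' seen -> skip; s[5]='v' seen -> skip; s[6]='r' seen -> skip; s[7]='q' seen -> skip
Result: rqv


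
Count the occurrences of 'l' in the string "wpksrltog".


Input string: 'wpksrltog'
Target character: 'l'
Scan each position: s[5]='l'
Matches found at indices: 5
Total: 1


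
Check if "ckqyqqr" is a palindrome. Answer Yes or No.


Input string: 'ckqyqqr'
Reversed: 'rqqyqkc'
Compare pairs: s[0]='c' vs s[6]='r' (mismatch), s[1]='k' vs s[5]='q' (mismatch), s[2]='q' vs s[4]='q' (match)
Palindrome: No


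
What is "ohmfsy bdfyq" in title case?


Input string: 'ohmfsy bdfyq'
Operation: capitalize first letter of each word
Word transformations: 'ohmfsy'->'Ohmfsy', 'bdfyq'->'Bdfyq'
Result: Ohmfsy Bdfyq


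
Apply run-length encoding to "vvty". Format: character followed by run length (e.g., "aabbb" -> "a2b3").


Input: 'vvty'
Operation: identify consecutive runs
Runs: 'vv' -> v2, 't' -> t1, 'y' -> y1
Encoded: v2t1y1


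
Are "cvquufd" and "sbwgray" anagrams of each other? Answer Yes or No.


String 1: 'cvquufd' -> sorted: 'cdfquuv'
String 2: 'sbwgray' -> sorted: 'abgrswy'
Compare sorted forms: 'cdfquuv' != 'abgrswy'
Anagram: No


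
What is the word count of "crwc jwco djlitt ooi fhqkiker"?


Input string: 'crwc jwco djlitt ooi fhqkiker'
Operation: split by spaces
Words found: 'crwc', 'jwco', 'djlitt', 'ooi', 'fhqkiker'
Word count: 5


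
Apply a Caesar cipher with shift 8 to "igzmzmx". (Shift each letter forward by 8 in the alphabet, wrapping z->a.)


Input: 'igzmzmx', shift = 8
Operation: for each letter, (position + 8) mod 26
Mapping: 'i'(8+8=16)->'q', 'g'(6+8=14)->'o', 'z'(25+8=33, 33 mod 26=7)->'h', 'm'(12+8=20)->'u', 'z'(25+8=33, 33 mod 26=7)->'h', 'm'(12+8=20)->'u', 'x'(23+8=31, 31 mod 26=5)->'f'
Result: qohuhuf
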